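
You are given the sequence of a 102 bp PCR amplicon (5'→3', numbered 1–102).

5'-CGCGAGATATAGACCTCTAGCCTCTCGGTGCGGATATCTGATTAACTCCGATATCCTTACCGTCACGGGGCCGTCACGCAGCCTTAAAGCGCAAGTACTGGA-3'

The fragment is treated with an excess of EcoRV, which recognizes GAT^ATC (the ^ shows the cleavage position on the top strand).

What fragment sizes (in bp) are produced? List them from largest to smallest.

50, 35, 17 bp

EcoRV sites (GATATC) start at positions 33, 50.
EcoRV cuts after base 3 of each site, so after positions 35, 52.
Linear molecule, 2 cuts → 3 fragments:
  1–35 → 35 bp
  36–52 → 17 bp
  53–102 → 50 bp
Sorted largest to smallest: 50, 35, 17 bp.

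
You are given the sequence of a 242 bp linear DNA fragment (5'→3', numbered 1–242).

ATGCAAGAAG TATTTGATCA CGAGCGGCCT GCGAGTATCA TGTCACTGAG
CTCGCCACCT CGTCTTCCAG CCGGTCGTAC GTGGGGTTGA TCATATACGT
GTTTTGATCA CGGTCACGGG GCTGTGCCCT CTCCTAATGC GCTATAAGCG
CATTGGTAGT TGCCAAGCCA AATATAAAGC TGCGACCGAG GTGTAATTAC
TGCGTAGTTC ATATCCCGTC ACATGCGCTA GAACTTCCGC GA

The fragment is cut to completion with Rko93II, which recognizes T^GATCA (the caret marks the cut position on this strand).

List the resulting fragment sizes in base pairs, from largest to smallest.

137, 73, 17, 15 bp

Rko93II sites (TGATCA) start at positions 15, 88, 105.
Rko93II cuts after the first base of each site, so after positions 15, 88, 105.
Linear molecule, 3 cuts → 4 fragments:
  1–15 → 15 bp
  16–88 → 73 bp
  89–105 → 17 bp
  106–242 → 137 bp
Sorted largest to smallest: 137, 73, 17, 15 bp.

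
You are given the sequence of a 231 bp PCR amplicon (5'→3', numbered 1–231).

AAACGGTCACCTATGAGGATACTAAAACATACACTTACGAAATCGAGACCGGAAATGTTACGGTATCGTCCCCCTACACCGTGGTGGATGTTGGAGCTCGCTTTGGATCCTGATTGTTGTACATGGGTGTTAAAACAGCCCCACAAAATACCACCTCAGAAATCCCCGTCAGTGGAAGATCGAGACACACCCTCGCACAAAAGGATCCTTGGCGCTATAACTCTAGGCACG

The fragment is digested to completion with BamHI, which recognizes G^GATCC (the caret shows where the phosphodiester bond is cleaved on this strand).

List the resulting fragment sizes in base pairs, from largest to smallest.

105, 98, 28 bp

BamHI sites (GGATCC) start at positions 105, 203.
BamHI cuts after the first base of each site, so after positions 105, 203.
Linear molecule, 2 cuts → 3 fragments:
  1–105 → 105 bp
  106–203 → 98 bp
  204–231 → 28 bp
Sorted largest to smallest: 105, 98, 28 bp.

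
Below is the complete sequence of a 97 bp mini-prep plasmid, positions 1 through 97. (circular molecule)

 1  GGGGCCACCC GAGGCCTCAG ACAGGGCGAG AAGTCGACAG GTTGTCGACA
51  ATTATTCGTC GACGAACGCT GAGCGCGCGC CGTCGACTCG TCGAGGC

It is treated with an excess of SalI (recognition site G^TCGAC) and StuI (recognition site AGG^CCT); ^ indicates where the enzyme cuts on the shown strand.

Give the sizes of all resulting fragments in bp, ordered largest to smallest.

29, 24, 19, 14, 11 bp

SalI sites (GTCGAC) start at positions 33, 44, 58, 82.
SalI cuts after the first base of each site, so after positions 33, 44, 58, 82.
The StuI site (AGGCCT) starts at position 12.
StuI cuts after base 3 of each site, so after position 14.
Combined cut positions: 14, 33, 44, 58, 82.
Circular molecule, 5 cuts → 5 fragments:
  15–33 → 19 bp
  34–44 → 11 bp
  45–58 → 14 bp
  59–82 → 24 bp
  83–97 then 1–14 → 15 + 14 = 29 bp
Sorted largest to smallest: 29, 24, 19, 14, 11 bp.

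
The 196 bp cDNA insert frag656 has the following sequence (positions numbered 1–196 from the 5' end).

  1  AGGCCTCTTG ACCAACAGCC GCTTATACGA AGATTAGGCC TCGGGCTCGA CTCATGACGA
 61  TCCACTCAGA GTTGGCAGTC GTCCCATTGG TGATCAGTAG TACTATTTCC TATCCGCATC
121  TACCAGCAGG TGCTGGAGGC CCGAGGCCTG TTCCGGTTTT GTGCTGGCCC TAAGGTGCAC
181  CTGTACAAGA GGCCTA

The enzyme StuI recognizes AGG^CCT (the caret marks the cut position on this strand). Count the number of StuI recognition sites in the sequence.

AGGCCT occurs starting at positions 1, 36, 144, 190.
StuI cuts at 4 sites.

4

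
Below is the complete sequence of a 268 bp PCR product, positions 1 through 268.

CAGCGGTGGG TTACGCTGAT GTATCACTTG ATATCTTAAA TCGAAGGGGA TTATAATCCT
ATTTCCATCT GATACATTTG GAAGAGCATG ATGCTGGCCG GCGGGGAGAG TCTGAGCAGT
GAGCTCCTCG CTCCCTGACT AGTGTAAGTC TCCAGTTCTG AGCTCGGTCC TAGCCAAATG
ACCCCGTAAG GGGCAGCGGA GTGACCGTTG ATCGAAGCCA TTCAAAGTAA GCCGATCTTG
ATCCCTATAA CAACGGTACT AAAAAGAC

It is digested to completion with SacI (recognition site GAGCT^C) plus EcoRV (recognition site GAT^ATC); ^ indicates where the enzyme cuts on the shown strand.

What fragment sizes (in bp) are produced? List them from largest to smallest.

104, 93, 39, 32 bp

SacI sites (GAGCTC) start at positions 121, 160.
SacI cuts after base 5 of each site (before the last base), so after positions 125, 164.
The EcoRV site (GATATC) starts at position 30.
EcoRV cuts after base 3 of each site, so after position 32.
Combined cut positions: 32, 125, 164.
Linear molecule, 3 cuts → 4 fragments:
  1–32 → 32 bp
  33–125 → 93 bp
  126–164 → 39 bp
  165–268 → 104 bp
Sorted largest to smallest: 104, 93, 39, 32 bp.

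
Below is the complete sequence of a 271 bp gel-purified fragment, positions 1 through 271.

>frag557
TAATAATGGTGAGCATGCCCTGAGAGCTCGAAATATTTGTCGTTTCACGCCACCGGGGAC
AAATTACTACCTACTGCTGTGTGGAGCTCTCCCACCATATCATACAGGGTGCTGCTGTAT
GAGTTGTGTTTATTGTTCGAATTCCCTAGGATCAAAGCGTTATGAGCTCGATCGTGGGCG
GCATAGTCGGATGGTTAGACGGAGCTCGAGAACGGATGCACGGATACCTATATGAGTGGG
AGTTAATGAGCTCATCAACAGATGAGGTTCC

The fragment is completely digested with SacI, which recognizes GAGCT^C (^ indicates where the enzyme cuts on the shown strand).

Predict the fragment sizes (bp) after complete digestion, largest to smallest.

SacI sites (GAGCTC) start at positions 24, 84, 164, 202, 248.
SacI cuts after base 5 of each site (before the last base), so after positions 28, 88, 168, 206, 252.
Linear molecule, 5 cuts → 6 fragments:
  1–28 → 28 bp
  29–88 → 60 bp
  89–168 → 80 bp
  169–206 → 38 bp
  207–252 → 46 bp
  253–271 → 19 bp
Sorted largest to smallest: 80, 60, 46, 38, 28, 19 bp.

80, 60, 46, 38, 28, 19 bp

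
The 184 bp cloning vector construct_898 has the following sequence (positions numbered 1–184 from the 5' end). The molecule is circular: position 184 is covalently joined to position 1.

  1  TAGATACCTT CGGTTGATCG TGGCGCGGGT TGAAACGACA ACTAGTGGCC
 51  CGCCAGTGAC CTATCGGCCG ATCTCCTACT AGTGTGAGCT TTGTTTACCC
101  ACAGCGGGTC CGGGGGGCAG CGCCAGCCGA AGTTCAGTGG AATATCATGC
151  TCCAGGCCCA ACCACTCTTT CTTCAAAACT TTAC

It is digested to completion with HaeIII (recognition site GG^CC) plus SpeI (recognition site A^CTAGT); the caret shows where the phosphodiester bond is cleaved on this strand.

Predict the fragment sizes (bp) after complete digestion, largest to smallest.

78, 69, 19, 11, 7 bp

HaeIII sites (GGCC) start at positions 47, 66, 155.
HaeIII cuts after base 2 of each site, so after positions 48, 67, 156.
SpeI sites (ACTAGT) start at positions 41, 78.
SpeI cuts after the first base of each site, so after positions 41, 78.
Combined cut positions: 41, 48, 67, 78, 156.
Circular molecule, 5 cuts → 5 fragments:
  42–48 → 7 bp
  49–67 → 19 bp
  68–78 → 11 bp
  79–156 → 78 bp
  157–184 then 1–41 → 28 + 41 = 69 bp
Sorted largest to smallest: 78, 69, 19, 11, 7 bp.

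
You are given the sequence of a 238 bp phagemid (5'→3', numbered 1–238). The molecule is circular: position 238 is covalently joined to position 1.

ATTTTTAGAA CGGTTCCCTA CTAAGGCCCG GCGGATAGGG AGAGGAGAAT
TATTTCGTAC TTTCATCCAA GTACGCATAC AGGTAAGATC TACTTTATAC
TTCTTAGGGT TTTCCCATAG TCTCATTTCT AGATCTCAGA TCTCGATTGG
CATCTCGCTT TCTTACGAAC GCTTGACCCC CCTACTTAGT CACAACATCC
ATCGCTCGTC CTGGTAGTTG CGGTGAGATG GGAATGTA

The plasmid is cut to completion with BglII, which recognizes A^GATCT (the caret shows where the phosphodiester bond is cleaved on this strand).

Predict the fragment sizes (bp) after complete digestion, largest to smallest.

186, 45, 7 bp

BglII sites (AGATCT) start at positions 86, 131, 138.
BglII cuts after the first base of each site, so after positions 86, 131, 138.
Circular molecule, 3 cuts → 3 fragments:
  87–131 → 45 bp
  132–138 → 7 bp
  139–238 then 1–86 → 100 + 86 = 186 bp
Sorted largest to smallest: 186, 45, 7 bp.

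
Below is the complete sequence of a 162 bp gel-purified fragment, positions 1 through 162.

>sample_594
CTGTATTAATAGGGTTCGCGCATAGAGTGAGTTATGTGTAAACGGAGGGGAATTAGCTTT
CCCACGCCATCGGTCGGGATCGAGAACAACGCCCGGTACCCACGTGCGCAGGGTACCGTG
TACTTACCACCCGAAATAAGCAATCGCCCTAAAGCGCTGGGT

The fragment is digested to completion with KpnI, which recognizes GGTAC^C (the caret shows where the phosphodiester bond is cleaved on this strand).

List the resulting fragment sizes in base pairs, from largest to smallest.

99, 46, 17 bp

KpnI sites (GGTACC) start at positions 95, 112.
KpnI cuts after base 5 of each site (before the last base), so after positions 99, 116.
Linear molecule, 2 cuts → 3 fragments:
  1–99 → 99 bp
  100–116 → 17 bp
  117–162 → 46 bp
Sorted largest to smallest: 99, 46, 17 bp.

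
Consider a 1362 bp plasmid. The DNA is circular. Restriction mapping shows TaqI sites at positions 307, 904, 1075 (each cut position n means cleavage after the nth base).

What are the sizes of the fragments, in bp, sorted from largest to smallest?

597, 594, 171 bp

Circular molecule, 3 cuts → 3 fragments:
  904 − 307 = 597 bp
  1075 − 904 = 171 bp
  wrap: 1362 − 1075 + 307 = 594 bp
Sorted largest to smallest: 597, 594, 171 bp.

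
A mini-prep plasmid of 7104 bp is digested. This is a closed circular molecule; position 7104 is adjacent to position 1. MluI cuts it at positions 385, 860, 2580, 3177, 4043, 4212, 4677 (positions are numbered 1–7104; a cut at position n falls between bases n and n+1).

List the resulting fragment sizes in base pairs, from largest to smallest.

2812, 1720, 866, 597, 475, 465, 169 bp

Circular molecule, 7 cuts → 7 fragments:
  860 − 385 = 475 bp
  2580 − 860 = 1720 bp
  3177 − 2580 = 597 bp
  4043 − 3177 = 866 bp
  4212 − 4043 = 169 bp
  4677 − 4212 = 465 bp
  wrap: 7104 − 4677 + 385 = 2812 bp
Sorted largest to smallest: 2812, 1720, 866, 597, 475, 465, 169 bp.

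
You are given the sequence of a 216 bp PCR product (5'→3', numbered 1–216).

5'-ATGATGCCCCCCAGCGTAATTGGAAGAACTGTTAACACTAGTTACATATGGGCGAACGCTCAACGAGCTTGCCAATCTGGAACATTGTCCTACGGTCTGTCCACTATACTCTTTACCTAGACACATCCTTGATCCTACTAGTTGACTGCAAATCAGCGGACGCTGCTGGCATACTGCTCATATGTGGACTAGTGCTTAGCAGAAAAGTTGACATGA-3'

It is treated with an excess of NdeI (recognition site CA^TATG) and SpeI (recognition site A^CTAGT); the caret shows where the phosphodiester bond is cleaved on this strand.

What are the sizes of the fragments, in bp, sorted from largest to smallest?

NdeI sites (CATATG) start at positions 45, 179.
NdeI cuts after base 2 of each site, so after positions 46, 180.
SpeI sites (ACTAGT) start at positions 37, 137, 188.
SpeI cuts after the first base of each site, so after positions 37, 137, 188.
Combined cut positions: 37, 46, 137, 180, 188.
Linear molecule, 5 cuts → 6 fragments:
  1–37 → 37 bp
  38–46 → 9 bp
  47–137 → 91 bp
  138–180 → 43 bp
  181–188 → 8 bp
  189–216 → 28 bp
Sorted largest to smallest: 91, 43, 37, 28, 9, 8 bp.

91, 43, 37, 28, 9, 8 bp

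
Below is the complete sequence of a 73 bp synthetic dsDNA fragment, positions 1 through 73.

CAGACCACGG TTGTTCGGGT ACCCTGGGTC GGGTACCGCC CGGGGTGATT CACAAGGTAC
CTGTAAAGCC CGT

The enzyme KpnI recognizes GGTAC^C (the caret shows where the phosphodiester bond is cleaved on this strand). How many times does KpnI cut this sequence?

3

GGTACC occurs starting at positions 18, 32, 56.
KpnI cuts at 3 sites.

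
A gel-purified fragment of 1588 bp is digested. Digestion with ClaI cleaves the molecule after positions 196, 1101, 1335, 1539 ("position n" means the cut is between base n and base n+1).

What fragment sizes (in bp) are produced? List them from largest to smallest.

905, 234, 204, 196, 49 bp

Linear molecule, 4 cuts → 5 fragments:
  196 − 0 = 196 bp
  1101 − 196 = 905 bp
  1335 − 1101 = 234 bp
  1539 − 1335 = 204 bp
  1588 − 1539 = 49 bp
Sorted largest to smallest: 905, 234, 204, 196, 49 bp.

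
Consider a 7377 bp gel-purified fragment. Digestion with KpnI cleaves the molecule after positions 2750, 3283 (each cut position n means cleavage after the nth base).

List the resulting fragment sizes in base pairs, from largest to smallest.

Linear molecule, 2 cuts → 3 fragments:
  2750 − 0 = 2750 bp
  3283 − 2750 = 533 bp
  7377 − 3283 = 4094 bp
Sorted largest to smallest: 4094, 2750, 533 bp.

4094, 2750, 533 bp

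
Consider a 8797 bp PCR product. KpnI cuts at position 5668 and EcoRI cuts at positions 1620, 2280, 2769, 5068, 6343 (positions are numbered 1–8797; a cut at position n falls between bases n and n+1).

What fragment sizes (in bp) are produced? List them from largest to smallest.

Combined cut positions (sorted): 1620, 2280, 2769, 5068, 5668, 6343.
Linear molecule, 6 cuts → 7 fragments:
  1620 − 0 = 1620 bp
  2280 − 1620 = 660 bp
  2769 − 2280 = 489 bp
  5068 − 2769 = 2299 bp
  5668 − 5068 = 600 bp
  6343 − 5668 = 675 bp
  8797 − 6343 = 2454 bp
Sorted largest to smallest: 2454, 2299, 1620, 675, 660, 600, 489 bp.

2454, 2299, 1620, 675, 660, 600, 489 bp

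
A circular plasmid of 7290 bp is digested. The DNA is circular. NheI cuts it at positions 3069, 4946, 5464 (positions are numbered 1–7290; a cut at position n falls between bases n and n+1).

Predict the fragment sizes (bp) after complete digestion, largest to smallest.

4895, 1877, 518 bp

Circular molecule, 3 cuts → 3 fragments:
  4946 − 3069 = 1877 bp
  5464 − 4946 = 518 bp
  wrap: 7290 − 5464 + 3069 = 4895 bp
Sorted largest to smallest: 4895, 1877, 518 bp.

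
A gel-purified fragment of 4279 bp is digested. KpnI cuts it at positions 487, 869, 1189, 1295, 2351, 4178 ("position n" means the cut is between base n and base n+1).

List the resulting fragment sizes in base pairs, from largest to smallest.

Linear molecule, 6 cuts → 7 fragments:
  487 − 0 = 487 bp
  869 − 487 = 382 bp
  1189 − 869 = 320 bp
  1295 − 1189 = 106 bp
  2351 − 1295 = 1056 bp
  4178 − 2351 = 1827 bp
  4279 − 4178 = 101 bp
Sorted largest to smallest: 1827, 1056, 487, 382, 320, 106, 101 bp.

1827, 1056, 487, 382, 320, 106, 101 bp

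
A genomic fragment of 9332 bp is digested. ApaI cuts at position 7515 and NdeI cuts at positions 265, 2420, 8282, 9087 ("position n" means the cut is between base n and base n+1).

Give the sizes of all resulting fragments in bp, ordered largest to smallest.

Combined cut positions (sorted): 265, 2420, 7515, 8282, 9087.
Linear molecule, 5 cuts → 6 fragments:
  265 − 0 = 265 bp
  2420 − 265 = 2155 bp
  7515 − 2420 = 5095 bp
  8282 − 7515 = 767 bp
  9087 − 8282 = 805 bp
  9332 − 9087 = 245 bp
Sorted largest to smallest: 5095, 2155, 805, 767, 265, 245 bp.

5095, 2155, 805, 767, 265, 245 bp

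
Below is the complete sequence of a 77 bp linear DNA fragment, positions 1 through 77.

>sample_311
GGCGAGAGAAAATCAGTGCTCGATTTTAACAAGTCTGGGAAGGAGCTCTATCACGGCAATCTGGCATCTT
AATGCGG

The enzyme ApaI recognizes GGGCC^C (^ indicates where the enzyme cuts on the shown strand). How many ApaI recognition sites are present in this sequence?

0

No occurrence of GGGCCC is present in the sequence.
ApaI does not cut: 0 sites.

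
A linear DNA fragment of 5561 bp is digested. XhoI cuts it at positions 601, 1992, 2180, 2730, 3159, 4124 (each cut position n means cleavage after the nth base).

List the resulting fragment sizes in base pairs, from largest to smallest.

Linear molecule, 6 cuts → 7 fragments:
  601 − 0 = 601 bp
  1992 − 601 = 1391 bp
  2180 − 1992 = 188 bp
  2730 − 2180 = 550 bp
  3159 − 2730 = 429 bp
  4124 − 3159 = 965 bp
  5561 − 4124 = 1437 bp
Sorted largest to smallest: 1437, 1391, 965, 601, 550, 429, 188 bp.

1437, 1391, 965, 601, 550, 429, 188 bp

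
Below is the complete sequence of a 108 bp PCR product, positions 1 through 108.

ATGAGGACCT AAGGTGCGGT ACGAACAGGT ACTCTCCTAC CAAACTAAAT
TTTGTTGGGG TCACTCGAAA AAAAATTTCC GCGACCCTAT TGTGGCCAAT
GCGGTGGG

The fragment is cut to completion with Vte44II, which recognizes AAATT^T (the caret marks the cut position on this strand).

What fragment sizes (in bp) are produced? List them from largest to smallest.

51, 31, 26 bp

Vte44II sites (AAATTT) start at positions 47, 73.
Vte44II cuts after base 5 of each site (before the last base), so after positions 51, 77.
Linear molecule, 2 cuts → 3 fragments:
  1–51 → 51 bp
  52–77 → 26 bp
  78–108 → 31 bp
Sorted largest to smallest: 51, 31, 26 bp.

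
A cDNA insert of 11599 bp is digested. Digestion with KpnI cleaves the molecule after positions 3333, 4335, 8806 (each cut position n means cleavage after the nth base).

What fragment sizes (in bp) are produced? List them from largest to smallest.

Linear molecule, 3 cuts → 4 fragments:
  3333 − 0 = 3333 bp
  4335 − 3333 = 1002 bp
  8806 − 4335 = 4471 bp
  11599 − 8806 = 2793 bp
Sorted largest to smallest: 4471, 3333, 2793, 1002 bp.

4471, 3333, 2793, 1002 bp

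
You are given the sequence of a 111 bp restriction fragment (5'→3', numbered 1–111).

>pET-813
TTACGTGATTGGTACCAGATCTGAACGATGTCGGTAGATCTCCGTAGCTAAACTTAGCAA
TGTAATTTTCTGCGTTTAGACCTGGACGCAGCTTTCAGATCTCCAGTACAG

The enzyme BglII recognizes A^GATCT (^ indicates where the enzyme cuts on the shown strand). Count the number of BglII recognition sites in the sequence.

3

AGATCT occurs starting at positions 17, 36, 97.
BglII cuts at 3 sites.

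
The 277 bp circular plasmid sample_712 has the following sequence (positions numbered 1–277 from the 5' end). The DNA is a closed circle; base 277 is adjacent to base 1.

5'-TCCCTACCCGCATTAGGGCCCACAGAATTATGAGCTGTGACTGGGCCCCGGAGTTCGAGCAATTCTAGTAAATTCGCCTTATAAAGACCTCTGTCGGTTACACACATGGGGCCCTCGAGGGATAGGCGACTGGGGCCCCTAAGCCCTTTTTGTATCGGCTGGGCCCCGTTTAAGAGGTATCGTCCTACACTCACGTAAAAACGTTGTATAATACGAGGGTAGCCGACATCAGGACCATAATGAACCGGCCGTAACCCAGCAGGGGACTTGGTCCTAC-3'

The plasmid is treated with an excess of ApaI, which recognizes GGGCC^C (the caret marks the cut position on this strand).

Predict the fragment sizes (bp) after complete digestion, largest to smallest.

ApaI sites (GGGCCC) start at positions 16, 43, 109, 133, 161.
ApaI cuts after base 5 of each site (before the last base), so after positions 20, 47, 113, 137, 165.
Circular molecule, 5 cuts → 5 fragments:
  21–47 → 27 bp
  48–113 → 66 bp
  114–137 → 24 bp
  138–165 → 28 bp
  166–277 then 1–20 → 112 + 20 = 132 bp
Sorted largest to smallest: 132, 66, 28, 27, 24 bp.

132, 66, 28, 27, 24 bp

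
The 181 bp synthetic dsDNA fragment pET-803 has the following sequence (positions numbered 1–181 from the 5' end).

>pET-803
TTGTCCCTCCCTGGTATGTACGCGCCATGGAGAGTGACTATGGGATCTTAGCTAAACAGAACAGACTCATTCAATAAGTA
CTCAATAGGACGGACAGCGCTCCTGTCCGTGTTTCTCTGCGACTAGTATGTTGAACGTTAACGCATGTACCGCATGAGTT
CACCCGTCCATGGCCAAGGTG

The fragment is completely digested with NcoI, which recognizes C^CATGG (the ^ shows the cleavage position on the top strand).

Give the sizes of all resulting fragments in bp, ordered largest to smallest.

NcoI sites (CCATGG) start at positions 25, 168.
NcoI cuts after the first base of each site, so after positions 25, 168.
Linear molecule, 2 cuts → 3 fragments:
  1–25 → 25 bp
  26–168 → 143 bp
  169–181 → 13 bp
Sorted largest to smallest: 143, 25, 13 bp.

143, 25, 13 bp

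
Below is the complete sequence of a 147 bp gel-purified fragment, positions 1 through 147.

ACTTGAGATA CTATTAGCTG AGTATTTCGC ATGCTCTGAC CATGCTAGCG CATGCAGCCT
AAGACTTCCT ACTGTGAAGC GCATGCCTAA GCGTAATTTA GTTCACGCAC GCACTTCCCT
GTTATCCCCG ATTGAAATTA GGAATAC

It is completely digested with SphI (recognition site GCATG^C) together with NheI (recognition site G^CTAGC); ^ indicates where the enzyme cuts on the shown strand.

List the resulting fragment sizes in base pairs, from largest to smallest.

SphI sites (GCATGC) start at positions 29, 50, 81.
SphI cuts after base 5 of each site (before the last base), so after positions 33, 54, 85.
The NheI site (GCTAGC) starts at position 44.
NheI cuts after the first base of each site, so after position 44.
Combined cut positions: 33, 44, 54, 85.
Linear molecule, 4 cuts → 5 fragments:
  1–33 → 33 bp
  34–44 → 11 bp
  45–54 → 10 bp
  55–85 → 31 bp
  86–147 → 62 bp
Sorted largest to smallest: 62, 33, 31, 11, 10 bp.

62, 33, 31, 11, 10 bp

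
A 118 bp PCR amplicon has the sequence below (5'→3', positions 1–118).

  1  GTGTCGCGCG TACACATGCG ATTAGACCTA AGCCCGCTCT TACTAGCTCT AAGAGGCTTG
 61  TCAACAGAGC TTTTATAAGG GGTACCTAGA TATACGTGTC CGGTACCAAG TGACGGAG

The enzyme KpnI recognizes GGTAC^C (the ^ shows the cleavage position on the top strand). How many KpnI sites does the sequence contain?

2

GGTACC occurs starting at positions 81, 102.
KpnI cuts at 2 sites.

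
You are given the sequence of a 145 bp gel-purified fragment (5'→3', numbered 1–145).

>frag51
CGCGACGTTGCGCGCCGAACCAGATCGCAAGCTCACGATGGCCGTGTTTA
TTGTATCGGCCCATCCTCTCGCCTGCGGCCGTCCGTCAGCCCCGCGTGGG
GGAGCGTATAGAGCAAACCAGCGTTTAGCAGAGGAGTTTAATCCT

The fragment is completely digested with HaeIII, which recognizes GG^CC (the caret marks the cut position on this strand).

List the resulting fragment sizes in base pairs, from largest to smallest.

HaeIII sites (GGCC) start at positions 40, 58, 77.
HaeIII cuts after base 2 of each site, so after positions 41, 59, 78.
Linear molecule, 3 cuts → 4 fragments:
  1–41 → 41 bp
  42–59 → 18 bp
  60–78 → 19 bp
  79–145 → 67 bp
Sorted largest to smallest: 67, 41, 19, 18 bp.

67, 41, 19, 18 bp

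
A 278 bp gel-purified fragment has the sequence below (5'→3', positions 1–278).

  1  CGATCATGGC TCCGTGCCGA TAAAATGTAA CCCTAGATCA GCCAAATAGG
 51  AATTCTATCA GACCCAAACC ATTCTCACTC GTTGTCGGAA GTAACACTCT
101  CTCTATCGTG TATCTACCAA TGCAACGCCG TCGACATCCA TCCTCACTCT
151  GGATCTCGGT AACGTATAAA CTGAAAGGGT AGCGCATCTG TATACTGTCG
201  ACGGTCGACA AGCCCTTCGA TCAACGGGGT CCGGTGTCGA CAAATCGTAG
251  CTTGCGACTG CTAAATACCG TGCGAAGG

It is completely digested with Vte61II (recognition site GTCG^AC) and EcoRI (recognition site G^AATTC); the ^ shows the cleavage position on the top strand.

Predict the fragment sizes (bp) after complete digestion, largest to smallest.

Vte61II sites (GTCGAC) start at positions 130, 197, 204, 236.
Vte61II cuts after base 4 of each site, so after positions 133, 200, 207, 239.
The EcoRI site (GAATTC) starts at position 50.
EcoRI cuts after the first base of each site, so after position 50.
Combined cut positions: 50, 133, 200, 207, 239.
Linear molecule, 5 cuts → 6 fragments:
  1–50 → 50 bp
  51–133 → 83 bp
  134–200 → 67 bp
  201–207 → 7 bp
  208–239 → 32 bp
  240–278 → 39 bp
Sorted largest to smallest: 83, 67, 50, 39, 32, 7 bp.

83, 67, 50, 39, 32, 7 bp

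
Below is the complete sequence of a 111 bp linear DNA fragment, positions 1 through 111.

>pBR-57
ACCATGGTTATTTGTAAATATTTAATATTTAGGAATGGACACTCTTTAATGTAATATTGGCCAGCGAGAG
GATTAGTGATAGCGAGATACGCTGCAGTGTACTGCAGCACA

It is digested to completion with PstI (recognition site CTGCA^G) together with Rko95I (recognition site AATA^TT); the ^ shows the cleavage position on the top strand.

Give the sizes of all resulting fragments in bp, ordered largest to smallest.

40, 29, 20, 10, 7, 5 bp

PstI sites (CTGCAG) start at positions 92, 102.
PstI cuts after base 5 of each site (before the last base), so after positions 96, 106.
Rko95I sites (AATATT) start at positions 17, 24, 53.
Rko95I cuts after base 4 of each site, so after positions 20, 27, 56.
Combined cut positions: 20, 27, 56, 96, 106.
Linear molecule, 5 cuts → 6 fragments:
  1–20 → 20 bp
  21–27 → 7 bp
  28–56 → 29 bp
  57–96 → 40 bp
  97–106 → 10 bp
  107–111 → 5 bp
Sorted largest to smallest: 40, 29, 20, 10, 7, 5 bp.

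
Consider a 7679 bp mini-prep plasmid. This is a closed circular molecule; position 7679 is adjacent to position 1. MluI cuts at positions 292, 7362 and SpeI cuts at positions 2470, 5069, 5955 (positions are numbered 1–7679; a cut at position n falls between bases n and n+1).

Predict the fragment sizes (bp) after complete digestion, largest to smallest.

2599, 2178, 1407, 886, 609 bp

Combined cut positions (sorted): 292, 2470, 5069, 5955, 7362.
Circular molecule, 5 cuts → 5 fragments:
  2470 − 292 = 2178 bp
  5069 − 2470 = 2599 bp
  5955 − 5069 = 886 bp
  7362 − 5955 = 1407 bp
  wrap: 7679 − 7362 + 292 = 609 bp
Sorted largest to smallest: 2599, 2178, 1407, 886, 609 bp.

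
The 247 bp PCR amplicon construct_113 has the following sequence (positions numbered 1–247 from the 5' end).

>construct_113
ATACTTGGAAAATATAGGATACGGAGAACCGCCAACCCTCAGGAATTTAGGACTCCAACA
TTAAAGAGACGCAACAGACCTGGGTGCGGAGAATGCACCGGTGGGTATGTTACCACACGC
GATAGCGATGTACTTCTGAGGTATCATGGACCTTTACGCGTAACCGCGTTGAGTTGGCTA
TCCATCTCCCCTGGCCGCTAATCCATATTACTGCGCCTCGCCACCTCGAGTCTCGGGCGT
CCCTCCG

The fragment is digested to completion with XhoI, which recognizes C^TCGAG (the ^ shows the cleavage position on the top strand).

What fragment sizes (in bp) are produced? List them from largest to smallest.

225, 22 bp

The XhoI site (CTCGAG) starts at position 225.
XhoI cuts after the first base of each site, so after position 225.
Linear molecule, 1 cut → 2 fragments:
  1–225 → 225 bp
  226–247 → 22 bp
Sorted largest to smallest: 225, 22 bp.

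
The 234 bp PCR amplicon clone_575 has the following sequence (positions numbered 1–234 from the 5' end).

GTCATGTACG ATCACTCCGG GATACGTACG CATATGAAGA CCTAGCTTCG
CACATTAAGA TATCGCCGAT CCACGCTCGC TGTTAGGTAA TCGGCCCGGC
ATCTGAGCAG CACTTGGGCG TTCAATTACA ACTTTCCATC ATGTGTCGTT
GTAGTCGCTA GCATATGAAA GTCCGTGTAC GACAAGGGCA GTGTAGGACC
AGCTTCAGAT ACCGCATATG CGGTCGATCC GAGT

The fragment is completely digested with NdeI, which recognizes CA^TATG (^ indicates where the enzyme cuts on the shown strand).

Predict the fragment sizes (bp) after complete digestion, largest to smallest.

131, 53, 32, 18 bp

NdeI sites (CATATG) start at positions 31, 162, 215.
NdeI cuts after base 2 of each site, so after positions 32, 163, 216.
Linear molecule, 3 cuts → 4 fragments:
  1–32 → 32 bp
  33–163 → 131 bp
  164–216 → 53 bp
  217–234 → 18 bp
Sorted largest to smallest: 131, 53, 32, 18 bp.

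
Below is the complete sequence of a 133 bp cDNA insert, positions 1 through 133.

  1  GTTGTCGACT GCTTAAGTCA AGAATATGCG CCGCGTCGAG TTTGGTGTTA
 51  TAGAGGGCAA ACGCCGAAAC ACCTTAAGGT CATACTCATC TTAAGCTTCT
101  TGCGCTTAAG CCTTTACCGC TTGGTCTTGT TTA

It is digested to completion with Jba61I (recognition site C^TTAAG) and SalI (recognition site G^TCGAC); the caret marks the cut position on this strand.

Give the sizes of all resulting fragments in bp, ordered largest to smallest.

Jba61I sites (CTTAAG) start at positions 12, 73, 90, 105.
Jba61I cuts after the first base of each site, so after positions 12, 73, 90, 105.
The SalI site (GTCGAC) starts at position 4.
SalI cuts after the first base of each site, so after position 4.
Combined cut positions: 4, 12, 73, 90, 105.
Linear molecule, 5 cuts → 6 fragments:
  1–4 → 4 bp
  5–12 → 8 bp
  13–73 → 61 bp
  74–90 → 17 bp
  91–105 → 15 bp
  106–133 → 28 bp
Sorted largest to smallest: 61, 28, 17, 15, 8, 4 bp.

61, 28, 17, 15, 8, 4 bp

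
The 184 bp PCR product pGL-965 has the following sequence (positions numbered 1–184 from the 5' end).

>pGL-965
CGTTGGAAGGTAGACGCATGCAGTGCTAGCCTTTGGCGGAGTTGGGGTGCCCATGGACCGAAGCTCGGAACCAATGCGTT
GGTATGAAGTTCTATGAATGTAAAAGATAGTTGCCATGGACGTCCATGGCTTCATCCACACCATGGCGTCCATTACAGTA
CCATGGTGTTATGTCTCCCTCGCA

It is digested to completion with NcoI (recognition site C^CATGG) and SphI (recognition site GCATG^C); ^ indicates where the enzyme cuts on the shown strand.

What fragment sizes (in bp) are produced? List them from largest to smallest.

63, 31, 23, 20, 20, 17, 10 bp

NcoI sites (CCATGG) start at positions 51, 114, 124, 141, 161.
NcoI cuts after the first base of each site, so after positions 51, 114, 124, 141, 161.
The SphI site (GCATGC) starts at position 16.
SphI cuts after base 5 of each site (before the last base), so after position 20.
Combined cut positions: 20, 51, 114, 124, 141, 161.
Linear molecule, 6 cuts → 7 fragments:
  1–20 → 20 bp
  21–51 → 31 bp
  52–114 → 63 bp
  115–124 → 10 bp
  125–141 → 17 bp
  142–161 → 20 bp
  162–184 → 23 bp
Sorted largest to smallest: 63, 31, 23, 20, 20, 17, 10 bp.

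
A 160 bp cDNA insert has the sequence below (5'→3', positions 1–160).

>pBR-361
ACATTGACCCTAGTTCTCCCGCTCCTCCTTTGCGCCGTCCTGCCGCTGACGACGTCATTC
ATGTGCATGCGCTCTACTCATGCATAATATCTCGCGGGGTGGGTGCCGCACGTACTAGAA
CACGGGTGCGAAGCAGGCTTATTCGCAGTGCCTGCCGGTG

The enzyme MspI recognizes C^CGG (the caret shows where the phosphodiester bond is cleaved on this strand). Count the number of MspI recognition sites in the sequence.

CCGG occurs starting at position 155.
MspI cuts at 1 site.

1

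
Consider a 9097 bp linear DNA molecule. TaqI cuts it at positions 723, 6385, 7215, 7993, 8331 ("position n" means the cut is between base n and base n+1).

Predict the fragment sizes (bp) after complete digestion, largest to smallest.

Linear molecule, 5 cuts → 6 fragments:
  723 − 0 = 723 bp
  6385 − 723 = 5662 bp
  7215 − 6385 = 830 bp
  7993 − 7215 = 778 bp
  8331 − 7993 = 338 bp
  9097 − 8331 = 766 bp
Sorted largest to smallest: 5662, 830, 778, 766, 723, 338 bp.

5662, 830, 778, 766, 723, 338 bp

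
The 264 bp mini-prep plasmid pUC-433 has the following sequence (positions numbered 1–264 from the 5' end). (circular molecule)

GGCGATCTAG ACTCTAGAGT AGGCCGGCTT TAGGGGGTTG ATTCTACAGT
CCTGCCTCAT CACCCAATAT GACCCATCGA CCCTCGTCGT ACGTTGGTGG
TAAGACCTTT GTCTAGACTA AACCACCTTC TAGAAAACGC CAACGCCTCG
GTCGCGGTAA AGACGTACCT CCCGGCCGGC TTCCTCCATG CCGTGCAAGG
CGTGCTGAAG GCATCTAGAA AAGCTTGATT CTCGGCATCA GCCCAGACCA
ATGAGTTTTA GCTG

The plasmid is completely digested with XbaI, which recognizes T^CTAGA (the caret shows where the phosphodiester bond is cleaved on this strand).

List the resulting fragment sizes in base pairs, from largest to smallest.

99, 85, 56, 17, 7 bp

XbaI sites (TCTAGA) start at positions 6, 13, 112, 129, 214.
XbaI cuts after the first base of each site, so after positions 6, 13, 112, 129, 214.
Circular molecule, 5 cuts → 5 fragments:
  7–13 → 7 bp
  14–112 → 99 bp
  113–129 → 17 bp
  130–214 → 85 bp
  215–264 then 1–6 → 50 + 6 = 56 bp
Sorted largest to smallest: 99, 85, 56, 17, 7 bp.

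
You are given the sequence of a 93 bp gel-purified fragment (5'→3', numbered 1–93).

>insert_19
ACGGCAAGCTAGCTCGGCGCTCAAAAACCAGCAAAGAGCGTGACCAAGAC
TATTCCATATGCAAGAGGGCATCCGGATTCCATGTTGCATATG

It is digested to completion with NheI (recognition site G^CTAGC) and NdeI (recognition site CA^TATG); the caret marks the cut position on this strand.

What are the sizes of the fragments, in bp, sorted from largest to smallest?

The NheI site (GCTAGC) starts at position 8.
NheI cuts after the first base of each site, so after position 8.
NdeI sites (CATATG) start at positions 56, 88.
NdeI cuts after base 2 of each site, so after positions 57, 89.
Combined cut positions: 8, 57, 89.
Linear molecule, 3 cuts → 4 fragments:
  1–8 → 8 bp
  9–57 → 49 bp
  58–89 → 32 bp
  90–93 → 4 bp
Sorted largest to smallest: 49, 32, 8, 4 bp.

49, 32, 8, 4 bp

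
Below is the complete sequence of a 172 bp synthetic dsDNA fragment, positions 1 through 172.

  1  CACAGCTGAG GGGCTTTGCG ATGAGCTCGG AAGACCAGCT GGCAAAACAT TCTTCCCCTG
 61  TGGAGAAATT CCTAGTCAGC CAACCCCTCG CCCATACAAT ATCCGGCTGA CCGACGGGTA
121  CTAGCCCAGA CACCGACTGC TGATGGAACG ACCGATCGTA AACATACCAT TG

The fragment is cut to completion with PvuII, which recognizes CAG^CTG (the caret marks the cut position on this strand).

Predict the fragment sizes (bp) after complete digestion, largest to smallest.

134, 33, 5 bp

PvuII sites (CAGCTG) start at positions 3, 36.
PvuII cuts after base 3 of each site, so after positions 5, 38.
Linear molecule, 2 cuts → 3 fragments:
  1–5 → 5 bp
  6–38 → 33 bp
  39–172 → 134 bp
Sorted largest to smallest: 134, 33, 5 bp.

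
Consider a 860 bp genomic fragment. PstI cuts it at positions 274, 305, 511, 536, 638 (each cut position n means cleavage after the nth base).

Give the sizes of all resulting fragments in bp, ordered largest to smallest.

274, 222, 206, 102, 31, 25 bp

Linear molecule, 5 cuts → 6 fragments:
  274 − 0 = 274 bp
  305 − 274 = 31 bp
  511 − 305 = 206 bp
  536 − 511 = 25 bp
  638 − 536 = 102 bp
  860 − 638 = 222 bp
Sorted largest to smallest: 274, 222, 206, 102, 31, 25 bp.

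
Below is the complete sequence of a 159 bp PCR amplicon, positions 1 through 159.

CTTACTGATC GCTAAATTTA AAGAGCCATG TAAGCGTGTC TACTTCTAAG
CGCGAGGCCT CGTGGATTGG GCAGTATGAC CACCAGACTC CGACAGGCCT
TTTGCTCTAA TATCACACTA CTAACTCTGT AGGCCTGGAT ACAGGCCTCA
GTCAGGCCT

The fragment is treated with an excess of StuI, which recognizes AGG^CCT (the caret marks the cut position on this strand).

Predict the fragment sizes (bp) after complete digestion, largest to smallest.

StuI sites (AGGCCT) start at positions 55, 95, 131, 143, 154.
StuI cuts after base 3 of each site, so after positions 57, 97, 133, 145, 156.
Linear molecule, 5 cuts → 6 fragments:
  1–57 → 57 bp
  58–97 → 40 bp
  98–133 → 36 bp
  134–145 → 12 bp
  146–156 → 11 bp
  157–159 → 3 bp
Sorted largest to smallest: 57, 40, 36, 12, 11, 3 bp.

57, 40, 36, 12, 11, 3 bp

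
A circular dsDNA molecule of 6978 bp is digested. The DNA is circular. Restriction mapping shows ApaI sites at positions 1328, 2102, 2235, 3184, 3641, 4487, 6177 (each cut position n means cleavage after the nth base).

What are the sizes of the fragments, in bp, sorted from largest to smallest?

2129, 1690, 949, 846, 774, 457, 133 bp

Circular molecule, 7 cuts → 7 fragments:
  2102 − 1328 = 774 bp
  2235 − 2102 = 133 bp
  3184 − 2235 = 949 bp
  3641 − 3184 = 457 bp
  4487 − 3641 = 846 bp
  6177 − 4487 = 1690 bp
  wrap: 6978 − 6177 + 1328 = 2129 bp
Sorted largest to smallest: 2129, 1690, 949, 846, 774, 457, 133 bp.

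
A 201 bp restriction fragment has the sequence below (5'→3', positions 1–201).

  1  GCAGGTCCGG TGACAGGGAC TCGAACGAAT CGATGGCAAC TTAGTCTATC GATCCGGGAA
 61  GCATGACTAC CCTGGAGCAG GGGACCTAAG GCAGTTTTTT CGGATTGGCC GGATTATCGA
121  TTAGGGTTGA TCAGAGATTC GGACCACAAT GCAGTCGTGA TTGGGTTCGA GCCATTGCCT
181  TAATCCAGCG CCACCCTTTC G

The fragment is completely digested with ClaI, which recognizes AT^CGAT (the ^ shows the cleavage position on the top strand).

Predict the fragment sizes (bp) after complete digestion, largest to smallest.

84, 68, 30, 19 bp

ClaI sites (ATCGAT) start at positions 29, 48, 116.
ClaI cuts after base 2 of each site, so after positions 30, 49, 117.
Linear molecule, 3 cuts → 4 fragments:
  1–30 → 30 bp
  31–49 → 19 bp
  50–117 → 68 bp
  118–201 → 84 bp
Sorted largest to smallest: 84, 68, 30, 19 bp.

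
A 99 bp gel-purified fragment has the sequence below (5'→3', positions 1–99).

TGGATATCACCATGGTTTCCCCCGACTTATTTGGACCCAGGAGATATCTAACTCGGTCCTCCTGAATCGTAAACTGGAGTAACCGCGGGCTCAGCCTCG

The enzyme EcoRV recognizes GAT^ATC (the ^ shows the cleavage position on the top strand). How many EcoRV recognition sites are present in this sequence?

GATATC occurs starting at positions 3, 43.
EcoRV cuts at 2 sites.

2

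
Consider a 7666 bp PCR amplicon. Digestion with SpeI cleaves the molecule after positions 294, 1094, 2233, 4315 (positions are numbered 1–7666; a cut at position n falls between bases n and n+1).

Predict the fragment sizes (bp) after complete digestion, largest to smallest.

Linear molecule, 4 cuts → 5 fragments:
  294 − 0 = 294 bp
  1094 − 294 = 800 bp
  2233 − 1094 = 1139 bp
  4315 − 2233 = 2082 bp
  7666 − 4315 = 3351 bp
Sorted largest to smallest: 3351, 2082, 1139, 800, 294 bp.

3351, 2082, 1139, 800, 294 bp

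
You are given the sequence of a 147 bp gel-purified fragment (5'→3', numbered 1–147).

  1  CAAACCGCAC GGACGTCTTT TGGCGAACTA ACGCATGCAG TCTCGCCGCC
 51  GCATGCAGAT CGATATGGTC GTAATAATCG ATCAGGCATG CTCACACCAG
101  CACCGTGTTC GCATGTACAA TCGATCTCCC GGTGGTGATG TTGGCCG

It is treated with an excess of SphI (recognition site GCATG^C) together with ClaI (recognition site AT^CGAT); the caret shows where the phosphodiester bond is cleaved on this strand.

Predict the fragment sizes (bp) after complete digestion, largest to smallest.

37, 31, 26, 18, 18, 12, 5 bp

SphI sites (GCATGC) start at positions 33, 51, 86.
SphI cuts after base 5 of each site (before the last base), so after positions 37, 55, 90.
ClaI sites (ATCGAT) start at positions 59, 77, 120.
ClaI cuts after base 2 of each site, so after positions 60, 78, 121.
Combined cut positions: 37, 55, 60, 78, 90, 121.
Linear molecule, 6 cuts → 7 fragments:
  1–37 → 37 bp
  38–55 → 18 bp
  56–60 → 5 bp
  61–78 → 18 bp
  79–90 → 12 bp
  91–121 → 31 bp
  122–147 → 26 bp
Sorted largest to smallest: 37, 31, 26, 18, 18, 12, 5 bp.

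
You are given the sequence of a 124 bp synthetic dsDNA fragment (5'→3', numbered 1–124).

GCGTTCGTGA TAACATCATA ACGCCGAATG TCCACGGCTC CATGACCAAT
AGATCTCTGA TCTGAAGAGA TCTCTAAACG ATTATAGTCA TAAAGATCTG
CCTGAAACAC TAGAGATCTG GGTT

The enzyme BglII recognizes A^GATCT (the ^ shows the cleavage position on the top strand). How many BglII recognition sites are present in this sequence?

AGATCT occurs starting at positions 51, 68, 94, 114.
BglII cuts at 4 sites.

4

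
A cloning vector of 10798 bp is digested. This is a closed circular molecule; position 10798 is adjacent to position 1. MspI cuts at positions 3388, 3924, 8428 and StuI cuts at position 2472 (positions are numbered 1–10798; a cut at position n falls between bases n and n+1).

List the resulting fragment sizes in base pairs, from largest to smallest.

4842, 4504, 916, 536 bp

Combined cut positions (sorted): 2472, 3388, 3924, 8428.
Circular molecule, 4 cuts → 4 fragments:
  3388 − 2472 = 916 bp
  3924 − 3388 = 536 bp
  8428 − 3924 = 4504 bp
  wrap: 10798 − 8428 + 2472 = 4842 bp
Sorted largest to smallest: 4842, 4504, 916, 536 bp.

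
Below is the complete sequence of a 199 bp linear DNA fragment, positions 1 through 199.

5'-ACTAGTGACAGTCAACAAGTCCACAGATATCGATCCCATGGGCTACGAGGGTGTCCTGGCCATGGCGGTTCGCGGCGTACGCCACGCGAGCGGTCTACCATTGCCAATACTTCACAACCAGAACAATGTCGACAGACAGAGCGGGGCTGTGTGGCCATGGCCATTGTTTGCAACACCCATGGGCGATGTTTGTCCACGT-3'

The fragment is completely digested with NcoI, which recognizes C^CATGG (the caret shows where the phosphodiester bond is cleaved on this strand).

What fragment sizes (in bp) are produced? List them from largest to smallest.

NcoI sites (CCATGG) start at positions 36, 60, 155, 177.
NcoI cuts after the first base of each site, so after positions 36, 60, 155, 177.
Linear molecule, 4 cuts → 5 fragments:
  1–36 → 36 bp
  37–60 → 24 bp
  61–155 → 95 bp
  156–177 → 22 bp
  178–199 → 22 bp
Sorted largest to smallest: 95, 36, 24, 22, 22 bp.

95, 36, 24, 22, 22 bp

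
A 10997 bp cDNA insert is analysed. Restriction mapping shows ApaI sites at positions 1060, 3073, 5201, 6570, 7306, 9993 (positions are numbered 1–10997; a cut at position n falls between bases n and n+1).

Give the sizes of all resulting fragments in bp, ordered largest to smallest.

Linear molecule, 6 cuts → 7 fragments:
  1060 − 0 = 1060 bp
  3073 − 1060 = 2013 bp
  5201 − 3073 = 2128 bp
  6570 − 5201 = 1369 bp
  7306 − 6570 = 736 bp
  9993 − 7306 = 2687 bp
  10997 − 9993 = 1004 bp
Sorted largest to smallest: 2687, 2128, 2013, 1369, 1060, 1004, 736 bp.

2687, 2128, 2013, 1369, 1060, 1004, 736 bp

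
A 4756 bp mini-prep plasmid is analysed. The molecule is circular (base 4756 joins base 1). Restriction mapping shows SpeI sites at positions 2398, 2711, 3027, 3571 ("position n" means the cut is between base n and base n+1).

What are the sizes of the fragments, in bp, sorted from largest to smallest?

Circular molecule, 4 cuts → 4 fragments:
  2711 − 2398 = 313 bp
  3027 − 2711 = 316 bp
  3571 − 3027 = 544 bp
  wrap: 4756 − 3571 + 2398 = 3583 bp
Sorted largest to smallest: 3583, 544, 316, 313 bp.

3583, 544, 316, 313 bp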